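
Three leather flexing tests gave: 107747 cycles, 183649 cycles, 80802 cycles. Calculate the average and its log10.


Average = (107747 + 183649 + 80802) / 3 = 124066 cycles
log10(124066) = 5.09


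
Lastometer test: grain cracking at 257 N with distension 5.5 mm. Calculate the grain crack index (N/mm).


Grain crack index = force / distension
Index = 257 / 5.5 = 46.7 N/mm


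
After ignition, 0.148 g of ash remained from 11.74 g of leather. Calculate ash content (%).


Ash% = 0.148 / 11.74 x 100
Ash% = 1.26%


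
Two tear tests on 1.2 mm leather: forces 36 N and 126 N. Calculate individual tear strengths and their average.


Tear 1 = 36 / 1.2 = 30.0 N/mm
Tear 2 = 126 / 1.2 = 105.0 N/mm
Average = (30.0 + 105.0) / 2 = 67.5 N/mm


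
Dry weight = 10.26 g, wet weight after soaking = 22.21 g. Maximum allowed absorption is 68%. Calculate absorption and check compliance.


WA = (22.21 - 10.26) / 10.26 x 100 = 116.5%
Maximum allowed: 68%
Compliant: No


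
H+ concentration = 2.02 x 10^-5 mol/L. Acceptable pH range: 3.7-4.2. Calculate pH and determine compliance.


pH = -log10(2.02 x 10^-5) = 4.69
Range: 3.7 to 4.2
Compliant: No


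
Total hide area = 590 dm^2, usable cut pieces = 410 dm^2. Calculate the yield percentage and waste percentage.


Yield = 410 / 590 x 100 = 69.5%
Waste = 590 - 410 = 180 dm^2
Waste% = 100 - 69.5 = 30.5%


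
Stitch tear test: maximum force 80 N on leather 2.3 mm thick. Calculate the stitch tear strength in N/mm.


Stitch tear strength = force / thickness
STS = 80 / 2.3 = 34.8 N/mm


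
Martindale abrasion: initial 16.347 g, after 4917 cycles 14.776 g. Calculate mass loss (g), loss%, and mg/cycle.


Mass loss = 1.571 g
Loss = 9.61%
Rate = 0.320 mg/cycle


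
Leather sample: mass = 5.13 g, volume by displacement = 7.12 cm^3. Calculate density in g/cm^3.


Density = mass / volume
Density = 5.13 / 7.12 = 0.721 g/cm^3


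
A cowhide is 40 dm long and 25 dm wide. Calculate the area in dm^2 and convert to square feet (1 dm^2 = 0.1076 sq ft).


1000 dm^2
107.60 sq ft


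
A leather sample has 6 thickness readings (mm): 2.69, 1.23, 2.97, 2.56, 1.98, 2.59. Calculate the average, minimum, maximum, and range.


Average = 2.34 mm
Min = 1.23 mm
Max = 2.97 mm
Range = 1.74 mm


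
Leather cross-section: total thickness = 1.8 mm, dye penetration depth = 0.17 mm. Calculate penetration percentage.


9.4%


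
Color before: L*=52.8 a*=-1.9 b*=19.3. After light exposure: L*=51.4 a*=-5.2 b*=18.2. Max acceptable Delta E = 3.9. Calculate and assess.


dL = -1.4, da = -3.3, db = -1.1
dE = sqrt((-1.4)^2 + (-3.3)^2 + (-1.1)^2) = 3.75
Max = 3.9
Passes: Yes


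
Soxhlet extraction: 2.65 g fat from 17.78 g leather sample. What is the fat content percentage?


14.9%

Fat content = 2.65 / 17.78 x 100
Fat = 14.9%


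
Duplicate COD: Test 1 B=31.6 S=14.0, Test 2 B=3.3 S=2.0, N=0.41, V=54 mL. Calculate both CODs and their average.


COD1 = 1069.0 mg/L
COD2 = 79.0 mg/L
Average = 574.0 mg/L


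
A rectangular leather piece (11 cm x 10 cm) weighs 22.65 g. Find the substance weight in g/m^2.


Area = 11 x 10 = 110 cm^2
SW = 22.65 / 110 x 10000 = 2059.1 g/m^2


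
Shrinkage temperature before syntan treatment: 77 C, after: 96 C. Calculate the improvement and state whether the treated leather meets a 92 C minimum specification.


Improvement = 19 C
Meets 92 C spec: Yes

Improvement = 96 - 77 = 19 C
Spec check: 96 C >= 92 C? Yes


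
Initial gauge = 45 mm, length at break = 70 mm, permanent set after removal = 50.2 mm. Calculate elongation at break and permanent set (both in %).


Elongation at break = 55.6%
Permanent set = 11.6%


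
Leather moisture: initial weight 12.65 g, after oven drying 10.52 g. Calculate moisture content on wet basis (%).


Moisture = 12.65 - 10.52 = 2.13 g
MC = 2.13 / 12.65 x 100 = 16.8%


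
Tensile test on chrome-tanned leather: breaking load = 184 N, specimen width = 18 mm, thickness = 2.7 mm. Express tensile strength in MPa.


Cross-section = 18 x 2.7 = 48.6 mm^2
TS = 184 / 48.6 = 3.79 MPa
(1 N/mm^2 = 1 MPa)


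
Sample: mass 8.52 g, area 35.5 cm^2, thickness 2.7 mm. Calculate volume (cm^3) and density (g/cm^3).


Thickness in cm = 2.7 / 10 = 0.27 cm
Volume = 35.5 x 0.27 = 9.585 cm^3
Density = 8.52 / 9.585 = 0.889 g/cm^3


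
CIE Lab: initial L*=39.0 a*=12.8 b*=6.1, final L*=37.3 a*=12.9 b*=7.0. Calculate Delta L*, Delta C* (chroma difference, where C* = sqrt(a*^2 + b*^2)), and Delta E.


Delta L* = -1.7
Delta C* = 0.50
Delta E = 1.93


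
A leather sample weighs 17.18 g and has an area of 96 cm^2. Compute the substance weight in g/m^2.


Substance weight = mass / area x 10000
SW = 17.18 / 96 x 10000
SW = 1789.6 g/m^2


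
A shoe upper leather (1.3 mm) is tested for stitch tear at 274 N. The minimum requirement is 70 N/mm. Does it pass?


STS = 210.8 N/mm
Passes: Yes

STS = 274 / 1.3 = 210.8 N/mm
Minimum required: 70 N/mm
Passes: Yes


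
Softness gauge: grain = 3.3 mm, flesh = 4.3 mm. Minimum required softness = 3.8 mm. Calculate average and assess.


Average softness = 3.80 mm
Meets requirement: Yes


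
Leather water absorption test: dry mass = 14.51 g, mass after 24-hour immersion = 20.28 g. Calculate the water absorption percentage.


Water absorbed = 20.28 - 14.51 = 5.77 g
WA% = 5.77 / 14.51 x 100 = 39.8%


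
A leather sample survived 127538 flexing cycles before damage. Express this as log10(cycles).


5.11


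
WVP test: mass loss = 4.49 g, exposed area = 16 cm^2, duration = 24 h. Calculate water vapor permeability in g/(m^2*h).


116.93 g/(m^2*h)

WVP = mass_loss / (area x time) x 10000
WVP = 4.49 / (16 x 24) x 10000
WVP = 4.49 / 384 x 10000 = 116.93 g/(m^2*h)


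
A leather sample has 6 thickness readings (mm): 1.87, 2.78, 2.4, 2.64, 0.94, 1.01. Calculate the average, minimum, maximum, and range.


Average = 1.94 mm
Min = 0.94 mm
Max = 2.78 mm
Range = 1.84 mm


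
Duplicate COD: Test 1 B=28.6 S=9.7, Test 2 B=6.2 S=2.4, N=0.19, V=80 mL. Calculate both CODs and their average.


COD1 = 359.1 mg/L
COD2 = 72.2 mg/L
Average = 215.7 mg/L


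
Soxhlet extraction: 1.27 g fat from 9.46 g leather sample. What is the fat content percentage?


Fat content = 1.27 / 9.46 x 100
Fat = 13.4%


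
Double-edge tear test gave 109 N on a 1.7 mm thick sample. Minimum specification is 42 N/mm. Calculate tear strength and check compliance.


Tear strength = 109 / 1.7 = 64.1 N/mm
Required minimum = 42 N/mm
Compliant: Yes


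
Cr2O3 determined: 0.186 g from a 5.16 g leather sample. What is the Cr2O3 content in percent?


3.60%

Cr2O3% = 0.186 / 5.16 x 100
Cr2O3% = 3.60%


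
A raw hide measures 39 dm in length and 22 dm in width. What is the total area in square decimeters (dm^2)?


858 dm^2


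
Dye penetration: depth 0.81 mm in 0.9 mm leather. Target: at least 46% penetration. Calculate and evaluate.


Penetration = 90.0%
Meets target: Yes

Penetration = 0.81 / 0.9 x 100 = 90.0%
Target: 46%
Meets target: Yes


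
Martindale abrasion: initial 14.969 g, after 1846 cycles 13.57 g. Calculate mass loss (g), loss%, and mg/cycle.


Mass loss = 1.399 g
Loss = 9.35%
Rate = 0.758 mg/cycle

Loss = 14.969 - 13.57 = 1.399 g
Loss% = 1.399 / 14.969 x 100 = 9.35%
Rate = 1.399 / 1846 x 1000 = 0.758 mg/cycle


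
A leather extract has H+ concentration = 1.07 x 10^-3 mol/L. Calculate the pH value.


pH = -log10[H+]
pH = -log10(1.07 x 10^-3) = 2.97


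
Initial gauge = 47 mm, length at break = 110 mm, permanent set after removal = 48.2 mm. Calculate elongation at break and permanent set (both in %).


Elongation at break = 134.0%
Permanent set = 2.6%

Elongation at break = (110 - 47) / 47 x 100 = 134.0%
Permanent set = (48.2 - 47) / 47 x 100 = 2.6%


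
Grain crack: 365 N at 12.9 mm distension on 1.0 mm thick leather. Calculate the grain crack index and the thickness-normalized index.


Crack index = 365 / 12.9 = 28.3 N/mm
Normalized = 28.3 / 1.0 = 28.3 N/mm per mm


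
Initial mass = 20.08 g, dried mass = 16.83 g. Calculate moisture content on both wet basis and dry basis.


Wet basis = 16.2%
Dry basis = 19.3%


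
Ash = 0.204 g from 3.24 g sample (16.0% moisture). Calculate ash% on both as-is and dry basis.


As-is ash% = 0.204 / 3.24 x 100 = 6.30%
Dry mass = 3.24 x (100 - 16.0) / 100 = 2.7216 g
Dry-basis ash% = 0.204 / 2.7216 x 100 = 7.50%


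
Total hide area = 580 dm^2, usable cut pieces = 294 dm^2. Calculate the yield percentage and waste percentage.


Yield = 294 / 580 x 100 = 50.7%
Waste = 580 - 294 = 286 dm^2
Waste% = 100 - 50.7 = 49.3%


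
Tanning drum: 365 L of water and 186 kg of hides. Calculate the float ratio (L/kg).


2.0


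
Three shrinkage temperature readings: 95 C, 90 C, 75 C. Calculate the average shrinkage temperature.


Average = (95 + 90 + 75) / 3
Average = 260 / 3 = 86.7 C


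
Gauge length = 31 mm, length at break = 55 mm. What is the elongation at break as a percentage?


Extension = 55 - 31 = 24 mm
Elongation = 24 / 31 x 100 = 77.4%


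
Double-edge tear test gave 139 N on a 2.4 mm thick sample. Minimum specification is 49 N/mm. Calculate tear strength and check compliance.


Tear strength = 139 / 2.4 = 57.9 N/mm
Required minimum = 49 N/mm
Compliant: Yes


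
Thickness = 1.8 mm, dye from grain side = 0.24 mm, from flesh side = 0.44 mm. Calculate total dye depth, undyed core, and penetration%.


Total dyed = 0.68 mm
Undyed core = 1.12 mm
Penetration = 37.8%

Total dyed = 0.24 + 0.44 = 0.68 mm
Undyed core = 1.8 - 0.68 = 1.12 mm
Penetration = 0.68 / 1.8 x 100 = 37.8%


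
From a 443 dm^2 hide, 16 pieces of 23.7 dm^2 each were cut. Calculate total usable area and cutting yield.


Total usable = 16 x 23.7 = 379.2 dm^2
Yield = 379.2 / 443 x 100 = 85.6%


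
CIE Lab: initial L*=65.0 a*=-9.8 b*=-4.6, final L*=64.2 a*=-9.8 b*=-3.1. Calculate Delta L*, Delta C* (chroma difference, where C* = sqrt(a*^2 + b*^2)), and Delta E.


Delta L* = -0.8
Delta C* = -0.55
Delta E = 1.70

Delta L* = 64.2 - 65.0 = -0.8
C1* = sqrt((-9.8)^2 + (-4.6)^2) = 10.826
C2* = sqrt((-9.8)^2 + (-3.1)^2) = 10.279
Delta C* = 10.279 - 10.826 = -0.55
Delta E = sqrt((-0.8)^2 + (0.0)^2 + (1.5)^2) = 1.70


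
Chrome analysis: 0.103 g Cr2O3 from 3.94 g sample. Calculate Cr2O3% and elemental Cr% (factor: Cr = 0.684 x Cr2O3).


Cr2O3% = 0.103 / 3.94 x 100 = 2.61%
Cr% = 2.61 x 0.684 = 1.79%


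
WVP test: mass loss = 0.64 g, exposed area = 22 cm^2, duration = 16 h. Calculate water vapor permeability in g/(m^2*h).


18.18 g/(m^2*h)


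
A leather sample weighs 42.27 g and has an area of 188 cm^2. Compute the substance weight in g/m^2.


2248.4 g/m^2


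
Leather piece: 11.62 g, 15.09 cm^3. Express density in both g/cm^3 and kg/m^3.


Density = 11.62 / 15.09 = 0.770 g/cm^3
Convert: 0.770 x 1000 = 770 kg/m^3


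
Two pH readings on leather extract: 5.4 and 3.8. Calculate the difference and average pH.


Difference = 1.6
Average pH = 4.60

Difference = |5.4 - 3.8| = 1.6
Average = (5.4 + 3.8) / 2 = 4.60


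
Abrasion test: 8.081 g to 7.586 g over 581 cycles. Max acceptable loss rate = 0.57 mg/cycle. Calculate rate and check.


Loss = 8.081 - 7.586 = 0.495 g
Rate = 0.495 g / 581 cycles x 1000 = 0.852 mg/cycle
Max = 0.57 mg/cycle
Passes: No


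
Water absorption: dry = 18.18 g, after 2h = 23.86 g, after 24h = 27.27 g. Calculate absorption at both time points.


2h absorption = 31.2%
24h absorption = 50.0%

WA (2h) = (23.86 - 18.18) / 18.18 x 100 = 31.2%
WA (24h) = (27.27 - 18.18) / 18.18 x 100 = 50.0%


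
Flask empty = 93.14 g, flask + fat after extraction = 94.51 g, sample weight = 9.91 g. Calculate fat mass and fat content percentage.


Fat mass = 94.51 - 93.14 = 1.37 g
Fat% = 1.37 / 9.91 x 100 = 13.8%


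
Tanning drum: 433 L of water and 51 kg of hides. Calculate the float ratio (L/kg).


Float ratio = water / hide weight
Ratio = 433 / 51 = 8.5


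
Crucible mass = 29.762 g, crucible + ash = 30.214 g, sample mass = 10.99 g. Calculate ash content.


Ash mass = 30.214 - 29.762 = 0.452 g
Ash% = 0.452 / 10.99 x 100 = 4.11%


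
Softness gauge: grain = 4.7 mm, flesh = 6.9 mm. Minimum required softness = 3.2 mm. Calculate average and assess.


Average softness = 5.80 mm
Meets requirement: Yes


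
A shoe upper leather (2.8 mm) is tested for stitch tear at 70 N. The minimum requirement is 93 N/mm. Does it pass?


STS = 70 / 2.8 = 25.0 N/mm
Minimum required: 93 N/mm
Passes: No


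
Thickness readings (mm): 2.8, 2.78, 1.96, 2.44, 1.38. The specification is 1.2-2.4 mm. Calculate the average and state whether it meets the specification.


Sum = 11.36
Average = 11.36 / 5 = 2.27 mm
Specification range: 1.2 to 2.4 mm
Within spec: Yes


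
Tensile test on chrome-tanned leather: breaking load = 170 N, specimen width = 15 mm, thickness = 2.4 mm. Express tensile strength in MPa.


Cross-section = 15 x 2.4 = 36.0 mm^2
TS = 170 / 36.0 = 4.72 MPa
(1 N/mm^2 = 1 MPa)


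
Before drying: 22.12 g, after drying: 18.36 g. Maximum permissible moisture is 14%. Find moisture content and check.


Moisture content = 17.0%
Acceptable: No

MC = (22.12 - 18.36) / 22.12 x 100 = 17.0%
Maximum: 14%
Acceptable: No


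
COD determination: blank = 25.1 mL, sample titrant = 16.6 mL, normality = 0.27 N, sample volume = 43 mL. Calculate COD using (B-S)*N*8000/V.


427.0 mg/L


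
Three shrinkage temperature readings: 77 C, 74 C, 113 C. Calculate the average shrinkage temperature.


88.0 C

Average = (77 + 74 + 113) / 3
Average = 264 / 3 = 88.0 C


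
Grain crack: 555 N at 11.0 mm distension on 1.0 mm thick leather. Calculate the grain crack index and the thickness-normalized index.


Crack index = 555 / 11.0 = 50.5 N/mm
Normalized = 50.5 / 1.0 = 50.5 N/mm per mm


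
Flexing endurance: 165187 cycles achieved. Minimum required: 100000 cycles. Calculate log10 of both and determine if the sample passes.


log10(165187) = 5.22
log10(100000) = 5.00
Passes: Yes


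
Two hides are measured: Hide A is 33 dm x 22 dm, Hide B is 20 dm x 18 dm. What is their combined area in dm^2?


Hide A area = 33 x 22 = 726 dm^2
Hide B area = 20 x 18 = 360 dm^2
Total = 726 + 360 = 1086 dm^2


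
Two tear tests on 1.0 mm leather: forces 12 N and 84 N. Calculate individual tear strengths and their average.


Tear 1 = 12 / 1.0 = 12.0 N/mm
Tear 2 = 84 / 1.0 = 84.0 N/mm
Average = (12.0 + 84.0) / 2 = 48.0 N/mm


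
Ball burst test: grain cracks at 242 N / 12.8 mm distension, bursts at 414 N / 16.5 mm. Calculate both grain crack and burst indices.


Crack index = 18.9 N/mm
Burst index = 25.1 N/mm

Crack index = 242 / 12.8 = 18.9 N/mm
Burst index = 414 / 16.5 = 25.1 N/mm


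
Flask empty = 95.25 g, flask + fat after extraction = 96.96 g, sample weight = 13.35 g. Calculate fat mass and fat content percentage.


Fat mass = 1.71 g
Fat content = 12.8%

Fat mass = 96.96 - 95.25 = 1.71 g
Fat% = 1.71 / 13.35 x 100 = 12.8%


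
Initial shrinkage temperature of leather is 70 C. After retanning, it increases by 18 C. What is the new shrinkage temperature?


New Ts = 70 + 18 = 88 C


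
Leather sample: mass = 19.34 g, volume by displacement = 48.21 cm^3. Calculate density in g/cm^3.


Density = mass / volume
Density = 19.34 / 48.21 = 0.401 g/cm^3


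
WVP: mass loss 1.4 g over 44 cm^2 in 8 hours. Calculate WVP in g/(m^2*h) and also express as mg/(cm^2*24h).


WVP = 1.4 / (44 x 8) x 10000 = 39.77 g/(m^2*h)
Mass loss in mg = 1.4 x 1000 = 1400 mg
Per cm^2 per 24h in mg: 1400 x 24 / (44 x 8) = 33600 / 352 = 95.45 mg/(cm^2*24h)


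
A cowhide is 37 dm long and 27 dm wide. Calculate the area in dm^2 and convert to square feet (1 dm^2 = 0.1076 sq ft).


Area = 37 x 27 = 999 dm^2
Conversion: 999 x 0.1076 = 107.49 sq ft


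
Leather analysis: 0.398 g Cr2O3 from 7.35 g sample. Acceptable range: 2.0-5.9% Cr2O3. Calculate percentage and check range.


Cr2O3% = 0.398 / 7.35 x 100 = 5.41%
Acceptable range: 2.0 to 5.9%
Within range: Yes


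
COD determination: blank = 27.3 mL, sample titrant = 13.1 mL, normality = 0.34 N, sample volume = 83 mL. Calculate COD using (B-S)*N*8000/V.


465.3 mg/L


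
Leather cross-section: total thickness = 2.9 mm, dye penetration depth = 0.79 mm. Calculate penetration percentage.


Penetration% = 0.79 / 2.9 x 100
Penetration = 27.2%


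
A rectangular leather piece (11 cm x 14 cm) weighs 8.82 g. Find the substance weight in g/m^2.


572.7 g/m^2


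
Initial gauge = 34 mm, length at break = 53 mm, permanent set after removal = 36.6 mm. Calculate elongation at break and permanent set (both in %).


Elongation at break = (53 - 34) / 34 x 100 = 55.9%
Permanent set = (36.6 - 34) / 34 x 100 = 7.6%


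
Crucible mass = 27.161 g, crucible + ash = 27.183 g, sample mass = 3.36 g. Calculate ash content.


Ash mass = 0.022 g
Ash content = 0.65%

Ash mass = 27.183 - 27.161 = 0.022 g
Ash% = 0.022 / 3.36 x 100 = 0.65%


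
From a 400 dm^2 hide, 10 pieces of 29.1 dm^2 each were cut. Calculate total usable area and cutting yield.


Usable area = 291.0 dm^2
Yield = 72.8%

Total usable = 10 x 29.1 = 291.0 dm^2
Yield = 291.0 / 400 x 100 = 72.8%


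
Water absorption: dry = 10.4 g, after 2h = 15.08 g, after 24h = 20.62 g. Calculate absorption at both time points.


WA (2h) = (15.08 - 10.4) / 10.4 x 100 = 45.0%
WA (24h) = (20.62 - 10.4) / 10.4 x 100 = 98.3%


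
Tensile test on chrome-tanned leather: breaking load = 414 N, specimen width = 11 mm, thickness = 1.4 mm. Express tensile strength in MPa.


Cross-section = 11 x 1.4 = 15.4 mm^2
TS = 414 / 15.4 = 26.88 MPa
(1 N/mm^2 = 1 MPa)


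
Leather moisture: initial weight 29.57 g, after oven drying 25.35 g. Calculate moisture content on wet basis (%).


Moisture = 29.57 - 25.35 = 4.22 g
MC = 4.22 / 29.57 x 100 = 14.3%


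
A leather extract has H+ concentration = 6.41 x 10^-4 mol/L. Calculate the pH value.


pH = -log10[H+]
pH = -log10(6.41 x 10^-4) = 3.19


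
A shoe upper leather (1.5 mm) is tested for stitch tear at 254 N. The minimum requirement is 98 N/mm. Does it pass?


STS = 254 / 1.5 = 169.3 N/mm
Minimum required: 98 N/mm
Passes: Yes


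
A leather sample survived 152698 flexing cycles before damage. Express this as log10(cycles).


5.18

log10(152698) = 5.18


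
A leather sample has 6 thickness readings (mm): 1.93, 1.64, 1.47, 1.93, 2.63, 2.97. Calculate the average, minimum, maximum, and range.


Sum = 12.57
Average = 12.57 / 6 = 2.10 mm
Minimum = 1.47 mm
Maximum = 2.97 mm
Range = 2.97 - 1.47 = 1.50 mm


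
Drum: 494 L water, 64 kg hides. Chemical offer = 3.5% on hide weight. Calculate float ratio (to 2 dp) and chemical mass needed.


Float ratio = 7.72
Chemical needed = 2.24 kg


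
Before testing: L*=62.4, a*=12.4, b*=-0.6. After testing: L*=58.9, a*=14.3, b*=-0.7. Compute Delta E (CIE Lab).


Delta E = 3.98

dL = 58.9 - 62.4 = -3.5
da = 14.3 - 12.4 = 1.9
db = -0.7 - (-0.6) = -0.1
dE = sqrt((-3.5)^2 + (1.9)^2 + (-0.1)^2) = 3.98


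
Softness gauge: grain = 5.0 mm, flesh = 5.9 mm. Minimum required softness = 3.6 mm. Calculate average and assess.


Average softness = 5.45 mm
Meets requirement: Yes


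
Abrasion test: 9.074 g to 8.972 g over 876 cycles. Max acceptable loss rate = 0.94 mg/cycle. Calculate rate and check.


Loss = 9.074 - 8.972 = 0.102 g
Rate = 0.102 g / 876 cycles x 1000 = 0.116 mg/cycle
Max = 0.94 mg/cycle
Passes: Yes


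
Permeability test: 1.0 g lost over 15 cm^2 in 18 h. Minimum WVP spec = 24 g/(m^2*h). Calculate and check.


WVP = 1.0 / (15 x 18) x 10000 = 37.04 g/(m^2*h)
Minimum: 24 g/(m^2*h)
Meets spec: Yes


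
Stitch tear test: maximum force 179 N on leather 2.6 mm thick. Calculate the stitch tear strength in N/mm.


Stitch tear strength = force / thickness
STS = 179 / 2.6 = 68.8 N/mm


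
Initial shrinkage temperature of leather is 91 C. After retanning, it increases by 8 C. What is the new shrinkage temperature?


New Ts = 91 + 8 = 99 C


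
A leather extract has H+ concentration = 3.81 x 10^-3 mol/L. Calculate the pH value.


pH = -log10[H+]
pH = -log10(3.81 x 10^-3) = 2.42


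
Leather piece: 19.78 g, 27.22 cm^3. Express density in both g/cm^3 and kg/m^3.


Density = 19.78 / 27.22 = 0.727 g/cm^3
Convert: 0.727 x 1000 = 727 kg/m^3


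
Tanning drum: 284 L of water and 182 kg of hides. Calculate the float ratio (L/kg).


1.6

Float ratio = water / hide weight
Ratio = 284 / 182 = 1.6


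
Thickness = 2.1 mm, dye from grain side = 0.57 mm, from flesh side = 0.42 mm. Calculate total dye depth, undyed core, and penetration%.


Total dyed = 0.57 + 0.42 = 0.99 mm
Undyed core = 2.1 - 0.99 = 1.11 mm
Penetration = 0.99 / 2.1 x 100 = 47.1%


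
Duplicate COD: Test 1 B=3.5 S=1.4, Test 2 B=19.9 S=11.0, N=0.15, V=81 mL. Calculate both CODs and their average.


COD1 = 31.1 mg/L
COD2 = 131.9 mg/L
Average = 81.5 mg/L

COD1 = (3.5 - 1.4) x 0.15 x 8000 / 81 = 31.1 mg/L
COD2 = (19.9 - 11.0) x 0.15 x 8000 / 81 = 131.9 mg/L
Average = (31.1 + 131.9) / 2 = 81.5 mg/L


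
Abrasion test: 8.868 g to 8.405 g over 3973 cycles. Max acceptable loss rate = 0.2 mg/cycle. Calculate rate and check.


Rate = 0.117 mg/cycle
Passes: Yes


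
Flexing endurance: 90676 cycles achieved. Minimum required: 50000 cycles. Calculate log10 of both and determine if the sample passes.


Achieved: log10 = 4.96
Required: log10 = 4.70
Passes: Yes

log10(90676) = 4.96
log10(50000) = 4.70
Passes: Yes


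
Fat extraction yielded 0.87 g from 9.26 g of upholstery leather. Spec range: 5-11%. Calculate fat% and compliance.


Fat% = 0.87 / 9.26 x 100 = 9.4%
Spec range: 5-11%
Compliant: Yes


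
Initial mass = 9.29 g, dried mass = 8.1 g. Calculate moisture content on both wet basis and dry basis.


Moisture lost = 9.29 - 8.1 = 1.19 g
Wet basis MC = 1.19 / 9.29 x 100 = 12.8%
Dry basis MC = 1.19 / 8.1 x 100 = 14.7%


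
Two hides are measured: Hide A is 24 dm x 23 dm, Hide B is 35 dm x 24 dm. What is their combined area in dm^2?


Hide A area = 24 x 23 = 552 dm^2
Hide B area = 35 x 24 = 840 dm^2
Total = 552 + 840 = 1392 dm^2


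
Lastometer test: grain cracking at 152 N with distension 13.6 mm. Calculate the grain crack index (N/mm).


11.2 N/mm


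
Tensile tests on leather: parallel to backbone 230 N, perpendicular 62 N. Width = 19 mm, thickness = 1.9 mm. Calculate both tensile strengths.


Area = 19 x 1.9 = 36.1 mm^2
TS (parallel) = 230 / 36.1 = 6.37 N/mm^2
TS (perpendicular) = 62 / 36.1 = 1.72 N/mm^2


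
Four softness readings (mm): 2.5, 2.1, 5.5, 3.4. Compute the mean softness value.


3.38 mm

Sum = 2.5 + 2.1 + 5.5 + 3.4
Mean = 13.5 / 4 = 3.38 mm


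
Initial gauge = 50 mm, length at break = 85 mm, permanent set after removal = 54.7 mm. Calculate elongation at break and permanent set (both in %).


Elongation at break = (85 - 50) / 50 x 100 = 70.0%
Permanent set = (54.7 - 50) / 50 x 100 = 9.4%


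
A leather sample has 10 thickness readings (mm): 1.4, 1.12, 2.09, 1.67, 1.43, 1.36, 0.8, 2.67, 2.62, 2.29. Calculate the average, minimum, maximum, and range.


Average = 1.75 mm
Min = 0.8 mm
Max = 2.67 mm
Range = 1.87 mm


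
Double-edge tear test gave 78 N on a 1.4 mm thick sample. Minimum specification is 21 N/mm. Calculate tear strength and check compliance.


Tear strength = 55.7 N/mm
Compliant: Yes

Tear strength = 78 / 1.4 = 55.7 N/mm
Required minimum = 21 N/mm
Compliant: Yes


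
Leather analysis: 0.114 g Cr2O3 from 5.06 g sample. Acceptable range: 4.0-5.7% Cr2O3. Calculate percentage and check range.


Cr2O3 = 2.25%
Within range: No

Cr2O3% = 0.114 / 5.06 x 100 = 2.25%
Acceptable range: 4.0 to 5.7%
Within range: No


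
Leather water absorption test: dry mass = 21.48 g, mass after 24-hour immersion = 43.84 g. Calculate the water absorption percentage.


104.1%

Water absorbed = 43.84 - 21.48 = 22.36 g
WA% = 22.36 / 21.48 x 100 = 104.1%


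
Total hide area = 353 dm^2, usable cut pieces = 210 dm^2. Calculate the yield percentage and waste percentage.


Yield = 59.5%
Waste = 40.5%

Yield = 210 / 353 x 100 = 59.5%
Waste = 353 - 210 = 143 dm^2
Waste% = 100 - 59.5 = 40.5%


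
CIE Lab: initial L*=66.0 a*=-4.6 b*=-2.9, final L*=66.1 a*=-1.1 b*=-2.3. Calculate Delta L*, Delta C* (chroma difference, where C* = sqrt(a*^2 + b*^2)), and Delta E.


Delta L* = 66.1 - 66.0 = 0.1
C1* = sqrt((-4.6)^2 + (-2.9)^2) = 5.438
C2* = sqrt((-1.1)^2 + (-2.3)^2) = 2.550
Delta C* = 2.550 - 5.438 = -2.89
Delta E = sqrt((0.1)^2 + (3.5)^2 + (0.6)^2) = 3.55


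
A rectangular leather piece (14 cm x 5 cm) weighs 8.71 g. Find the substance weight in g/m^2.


1244.3 g/m^2


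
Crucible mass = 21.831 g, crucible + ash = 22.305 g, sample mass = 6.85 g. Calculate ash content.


Ash mass = 0.474 g
Ash content = 6.92%

Ash mass = 22.305 - 21.831 = 0.474 g
Ash% = 0.474 / 6.85 x 100 = 6.92%


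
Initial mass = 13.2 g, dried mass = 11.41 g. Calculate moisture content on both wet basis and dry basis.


Wet basis = 13.6%
Dry basis = 15.7%

Moisture lost = 13.2 - 11.41 = 1.79 g
Wet basis MC = 1.79 / 13.2 x 100 = 13.6%
Dry basis MC = 1.79 / 11.41 x 100 = 15.7%


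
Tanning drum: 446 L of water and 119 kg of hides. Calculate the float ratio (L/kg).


Float ratio = water / hide weight
Ratio = 446 / 119 = 3.7


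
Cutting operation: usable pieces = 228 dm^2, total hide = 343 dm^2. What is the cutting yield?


66.5%

Yield = usable / total x 100
Yield = 228 / 343 x 100 = 66.5%


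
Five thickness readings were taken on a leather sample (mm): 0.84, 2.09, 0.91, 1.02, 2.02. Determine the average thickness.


Sum = 0.84 + 2.09 + 0.91 + 1.02 + 2.02 = 6.88
Average = 6.88 / 5 = 1.38 mm


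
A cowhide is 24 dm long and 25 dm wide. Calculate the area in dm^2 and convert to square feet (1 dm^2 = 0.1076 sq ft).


Area = 24 x 25 = 600 dm^2
Conversion: 600 x 0.1076 = 64.56 sq ft


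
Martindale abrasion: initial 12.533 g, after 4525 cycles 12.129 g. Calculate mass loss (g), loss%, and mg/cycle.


Mass loss = 0.404 g
Loss = 3.22%
Rate = 0.089 mg/cycle


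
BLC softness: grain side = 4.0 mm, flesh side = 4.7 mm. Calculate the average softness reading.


4.35 mm

Average = (4.0 + 4.7) / 2
Average = 4.35 mm


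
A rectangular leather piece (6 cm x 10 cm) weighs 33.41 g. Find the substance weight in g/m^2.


Area = 6 x 10 = 60 cm^2
SW = 33.41 / 60 x 10000 = 5568.3 g/m^2


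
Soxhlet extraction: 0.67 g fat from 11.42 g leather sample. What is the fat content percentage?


5.9%

Fat content = 0.67 / 11.42 x 100
Fat = 5.9%


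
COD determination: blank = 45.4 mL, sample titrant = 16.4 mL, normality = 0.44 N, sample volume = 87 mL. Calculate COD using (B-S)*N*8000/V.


1173.3 mg/L

COD = (45.4 - 16.4) x 0.44 x 8000 / 87
COD = 29.0 x 0.44 x 8000 / 87
COD = 1173.3 mg/L


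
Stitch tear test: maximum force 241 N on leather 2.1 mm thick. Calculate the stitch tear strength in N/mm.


Stitch tear strength = force / thickness
STS = 241 / 2.1 = 114.8 N/mm


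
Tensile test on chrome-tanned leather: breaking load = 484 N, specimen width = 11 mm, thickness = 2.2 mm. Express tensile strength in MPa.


20.00 MPa


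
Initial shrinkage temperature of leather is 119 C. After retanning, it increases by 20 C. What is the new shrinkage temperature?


New Ts = 119 + 20 = 139 C


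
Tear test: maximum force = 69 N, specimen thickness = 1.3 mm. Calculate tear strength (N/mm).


Tear strength = force / thickness
Tear = 69 / 1.3 = 53.1 N/mm


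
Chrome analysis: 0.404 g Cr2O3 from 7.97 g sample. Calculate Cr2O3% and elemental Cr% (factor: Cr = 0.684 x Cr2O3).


Cr2O3% = 0.404 / 7.97 x 100 = 5.07%
Cr% = 5.07 x 0.684 = 3.47%


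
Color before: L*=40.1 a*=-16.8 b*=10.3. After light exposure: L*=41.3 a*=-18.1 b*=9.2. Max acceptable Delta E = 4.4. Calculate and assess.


dL = 1.2, da = -1.3, db = -1.1
dE = sqrt((1.2)^2 + (-1.3)^2 + (-1.1)^2) = 2.08
Max = 4.4
Passes: Yes


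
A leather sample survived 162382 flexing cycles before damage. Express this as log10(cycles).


5.21


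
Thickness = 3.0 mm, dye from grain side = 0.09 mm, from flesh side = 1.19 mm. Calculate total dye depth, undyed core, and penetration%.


Total dyed = 0.09 + 1.19 = 1.28 mm
Undyed core = 3.0 - 1.28 = 1.72 mm
Penetration = 1.28 / 3.0 x 100 = 42.7%


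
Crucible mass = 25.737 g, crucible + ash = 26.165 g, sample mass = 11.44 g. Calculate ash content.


Ash mass = 0.428 g
Ash content = 3.74%


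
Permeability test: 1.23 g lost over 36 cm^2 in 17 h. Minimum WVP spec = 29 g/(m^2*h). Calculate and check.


WVP = 1.23 / (36 x 17) x 10000 = 20.10 g/(m^2*h)
Minimum: 29 g/(m^2*h)
Meets spec: No


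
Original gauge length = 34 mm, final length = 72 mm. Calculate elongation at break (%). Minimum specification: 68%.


Extension = 72 - 34 = 38 mm
Elongation = 38 / 34 x 100 = 111.8%
Minimum required: 68%
Meets specification: Yes


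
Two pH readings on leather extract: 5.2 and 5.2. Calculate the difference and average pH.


Difference = 0.0
Average pH = 5.20

Difference = |5.2 - 5.2| = 0.0
Average = (5.2 + 5.2) / 2 = 5.20


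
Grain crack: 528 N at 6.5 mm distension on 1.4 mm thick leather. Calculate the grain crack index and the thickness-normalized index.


Crack index = 81.2 N/mm
Normalized index = 58.0 N/mm per mm


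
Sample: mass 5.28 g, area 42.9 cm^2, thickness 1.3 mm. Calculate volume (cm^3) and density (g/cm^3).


Volume = 5.577 cm^3
Density = 0.947 g/cm^3


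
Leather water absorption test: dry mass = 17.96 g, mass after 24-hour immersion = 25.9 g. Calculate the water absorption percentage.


Water absorbed = 25.9 - 17.96 = 7.94 g
WA% = 7.94 / 17.96 x 100 = 44.2%


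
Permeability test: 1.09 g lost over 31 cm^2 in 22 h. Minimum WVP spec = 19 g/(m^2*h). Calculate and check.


WVP = 1.09 / (31 x 22) x 10000 = 15.98 g/(m^2*h)
Minimum: 19 g/(m^2*h)
Meets spec: No


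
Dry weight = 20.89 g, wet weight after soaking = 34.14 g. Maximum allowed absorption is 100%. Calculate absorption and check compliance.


WA = (34.14 - 20.89) / 20.89 x 100 = 63.4%
Maximum allowed: 100%
Compliant: Yes


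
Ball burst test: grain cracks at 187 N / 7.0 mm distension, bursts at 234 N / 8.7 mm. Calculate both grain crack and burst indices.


Crack index = 187 / 7.0 = 26.7 N/mm
Burst index = 234 / 8.7 = 26.9 N/mm


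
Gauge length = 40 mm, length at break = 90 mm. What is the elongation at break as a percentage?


125.0%

Extension = 90 - 40 = 50 mm
Elongation = 50 / 40 x 100 = 125.0%


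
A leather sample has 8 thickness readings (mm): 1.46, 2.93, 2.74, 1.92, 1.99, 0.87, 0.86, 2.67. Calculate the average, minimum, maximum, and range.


Average = 1.93 mm
Min = 0.86 mm
Max = 2.93 mm
Range = 2.07 mm

Sum = 15.44
Average = 15.44 / 8 = 1.93 mm
Minimum = 0.86 mm
Maximum = 2.93 mm
Range = 2.93 - 0.86 = 2.07 mm


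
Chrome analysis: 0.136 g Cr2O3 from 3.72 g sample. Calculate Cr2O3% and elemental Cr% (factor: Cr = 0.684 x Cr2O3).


Cr2O3% = 0.136 / 3.72 x 100 = 3.66%
Cr% = 3.66 x 0.684 = 2.50%


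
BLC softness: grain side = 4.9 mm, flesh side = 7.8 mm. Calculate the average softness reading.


Average = (4.9 + 7.8) / 2
Average = 6.35 mm


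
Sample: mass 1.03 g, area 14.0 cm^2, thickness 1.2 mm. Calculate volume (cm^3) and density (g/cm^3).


Volume = 1.680 cm^3
Density = 0.613 g/cm^3

Thickness in cm = 1.2 / 10 = 0.12 cm
Volume = 14.0 x 0.12 = 1.680 cm^3
Density = 1.03 / 1.680 = 0.613 g/cm^3


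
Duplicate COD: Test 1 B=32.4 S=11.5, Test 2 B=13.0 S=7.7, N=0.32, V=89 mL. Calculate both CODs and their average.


COD1 = (32.4 - 11.5) x 0.32 x 8000 / 89 = 601.2 mg/L
COD2 = (13.0 - 7.7) x 0.32 x 8000 / 89 = 152.4 mg/L
Average = (601.2 + 152.4) / 2 = 376.8 mg/L


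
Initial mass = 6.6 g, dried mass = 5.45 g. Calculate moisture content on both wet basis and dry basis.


Wet basis = 17.4%
Dry basis = 21.1%

Moisture lost = 6.6 - 5.45 = 1.15 g
Wet basis MC = 1.15 / 6.6 x 100 = 17.4%
Dry basis MC = 1.15 / 5.45 x 100 = 21.1%


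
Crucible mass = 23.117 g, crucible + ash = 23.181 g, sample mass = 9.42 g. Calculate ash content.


Ash mass = 23.181 - 23.117 = 0.064 g
Ash% = 0.064 / 9.42 x 100 = 0.68%


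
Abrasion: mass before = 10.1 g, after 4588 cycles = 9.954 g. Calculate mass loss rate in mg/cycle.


0.032 mg/cycle


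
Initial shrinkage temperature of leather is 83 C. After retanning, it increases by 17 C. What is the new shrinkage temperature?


New Ts = 83 + 17 = 100 C


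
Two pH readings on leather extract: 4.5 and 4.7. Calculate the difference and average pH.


Difference = |4.5 - 4.7| = 0.2
Average = (4.5 + 4.7) / 2 = 4.60


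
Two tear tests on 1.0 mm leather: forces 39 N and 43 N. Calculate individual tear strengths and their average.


Tear 1 = 39 / 1.0 = 39.0 N/mm
Tear 2 = 43 / 1.0 = 43.0 N/mm
Average = (39.0 + 43.0) / 2 = 41.0 N/mm


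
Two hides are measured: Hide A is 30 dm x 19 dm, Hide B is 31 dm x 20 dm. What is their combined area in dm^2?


Hide A area = 30 x 19 = 570 dm^2
Hide B area = 31 x 20 = 620 dm^2
Total = 570 + 620 = 1190 dm^2


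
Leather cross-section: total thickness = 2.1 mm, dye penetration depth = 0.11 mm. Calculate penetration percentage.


5.2%

Penetration% = 0.11 / 2.1 x 100
Penetration = 5.2%


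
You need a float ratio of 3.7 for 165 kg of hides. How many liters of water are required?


Water = hide weight x target ratio
Water = 165 x 3.7 = 610.5 L


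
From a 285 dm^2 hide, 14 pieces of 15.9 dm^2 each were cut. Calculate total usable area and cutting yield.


Total usable = 14 x 15.9 = 222.6 dm^2
Yield = 222.6 / 285 x 100 = 78.1%


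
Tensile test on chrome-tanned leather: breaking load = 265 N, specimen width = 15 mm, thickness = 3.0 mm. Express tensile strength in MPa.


5.89 MPa


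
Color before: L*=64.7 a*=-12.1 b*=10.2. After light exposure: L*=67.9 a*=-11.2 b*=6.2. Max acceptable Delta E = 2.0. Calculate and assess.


Delta E = 5.20
Passes: No


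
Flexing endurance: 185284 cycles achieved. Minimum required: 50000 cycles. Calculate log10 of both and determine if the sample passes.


log10(185284) = 5.27
log10(50000) = 4.70
Passes: Yes


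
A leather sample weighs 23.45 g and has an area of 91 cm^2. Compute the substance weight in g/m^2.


Substance weight = mass / area x 10000
SW = 23.45 / 91 x 10000
SW = 2576.9 g/m^2


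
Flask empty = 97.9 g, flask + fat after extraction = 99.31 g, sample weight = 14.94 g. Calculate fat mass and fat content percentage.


Fat mass = 99.31 - 97.9 = 1.41 g
Fat% = 1.41 / 14.94 x 100 = 9.4%


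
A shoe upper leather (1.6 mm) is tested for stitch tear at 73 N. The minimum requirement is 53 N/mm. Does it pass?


STS = 73 / 1.6 = 45.6 N/mm
Minimum required: 53 N/mm
Passes: No


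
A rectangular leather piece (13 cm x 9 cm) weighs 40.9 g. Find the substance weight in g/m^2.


3495.7 g/m^2


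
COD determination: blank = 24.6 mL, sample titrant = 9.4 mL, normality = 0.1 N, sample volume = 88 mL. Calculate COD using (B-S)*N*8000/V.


COD = (24.6 - 9.4) x 0.1 x 8000 / 88
COD = 15.2 x 0.1 x 8000 / 88
COD = 138.2 mg/L


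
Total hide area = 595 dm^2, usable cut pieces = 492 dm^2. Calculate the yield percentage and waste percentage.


Yield = 492 / 595 x 100 = 82.7%
Waste = 595 - 492 = 103 dm^2
Waste% = 100 - 82.7 = 17.3%


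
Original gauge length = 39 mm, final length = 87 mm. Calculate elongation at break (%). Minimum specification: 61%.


Elongation = 123.1%
Meets spec: Yes


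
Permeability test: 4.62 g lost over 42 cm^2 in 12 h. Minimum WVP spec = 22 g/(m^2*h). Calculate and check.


WVP = 4.62 / (42 x 12) x 10000 = 91.67 g/(m^2*h)
Minimum: 22 g/(m^2*h)
Meets spec: Yes


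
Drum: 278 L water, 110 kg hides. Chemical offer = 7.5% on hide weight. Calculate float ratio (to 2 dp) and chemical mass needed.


Float ratio = 278 / 110 = 2.53
Chemical = 110 x 7.5 / 100 = 8.25 kg


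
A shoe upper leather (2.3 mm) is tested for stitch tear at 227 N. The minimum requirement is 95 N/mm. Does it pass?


STS = 227 / 2.3 = 98.7 N/mm
Minimum required: 95 N/mm
Passes: Yes


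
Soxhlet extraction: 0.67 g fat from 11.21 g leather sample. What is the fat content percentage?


Fat content = 0.67 / 11.21 x 100
Fat = 6.0%


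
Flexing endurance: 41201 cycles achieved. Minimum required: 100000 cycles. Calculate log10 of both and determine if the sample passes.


log10(41201) = 4.61
log10(100000) = 5.00
Passes: No


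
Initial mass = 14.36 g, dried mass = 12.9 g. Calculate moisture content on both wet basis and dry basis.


Wet basis = 10.2%
Dry basis = 11.3%

Moisture lost = 14.36 - 12.9 = 1.46 g
Wet basis MC = 1.46 / 14.36 x 100 = 10.2%
Dry basis MC = 1.46 / 12.9 x 100 = 11.3%


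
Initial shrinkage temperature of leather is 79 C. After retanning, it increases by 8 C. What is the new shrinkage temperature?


New Ts = 79 + 8 = 87 C


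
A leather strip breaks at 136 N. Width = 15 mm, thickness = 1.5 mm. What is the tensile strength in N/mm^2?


6.04 N/mm^2

Cross-sectional area = 15 x 1.5 = 22.5 mm^2
Tensile strength = 136 / 22.5 = 6.04 N/mm^2


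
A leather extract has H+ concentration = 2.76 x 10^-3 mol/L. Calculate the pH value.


pH = 2.56

pH = -log10[H+]
pH = -log10(2.76 x 10^-3) = 2.56


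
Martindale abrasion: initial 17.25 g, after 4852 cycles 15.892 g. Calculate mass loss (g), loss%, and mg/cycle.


Loss = 17.25 - 15.892 = 1.358 g
Loss% = 1.358 / 17.25 x 100 = 7.87%
Rate = 1.358 / 4852 x 1000 = 0.280 mg/cycle


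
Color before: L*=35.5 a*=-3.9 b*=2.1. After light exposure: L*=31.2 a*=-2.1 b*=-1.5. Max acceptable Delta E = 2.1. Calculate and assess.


Delta E = 5.89
Passes: No

dL = -4.3, da = 1.8, db = -3.6
dE = sqrt((-4.3)^2 + (1.8)^2 + (-3.6)^2) = 5.89
Max = 2.1
Passes: No


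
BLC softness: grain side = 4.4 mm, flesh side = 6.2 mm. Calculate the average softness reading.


Average = (4.4 + 6.2) / 2
Average = 5.30 mm


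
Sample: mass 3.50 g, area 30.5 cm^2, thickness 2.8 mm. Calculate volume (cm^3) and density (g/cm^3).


Volume = 8.540 cm^3
Density = 0.410 g/cm^3

Thickness in cm = 2.8 / 10 = 0.28 cm
Volume = 30.5 x 0.28 = 8.540 cm^3
Density = 3.50 / 8.540 = 0.410 g/cm^3


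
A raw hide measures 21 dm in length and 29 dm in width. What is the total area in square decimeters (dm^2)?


Area = length x width
Area = 21 x 29 = 609 dm^2


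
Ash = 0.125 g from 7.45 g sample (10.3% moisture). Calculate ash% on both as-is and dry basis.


As-is ash% = 0.125 / 7.45 x 100 = 1.68%
Dry mass = 7.45 x (100 - 10.3) / 100 = 6.68265 g
Dry-basis ash% = 0.125 / 6.68265 x 100 = 1.87%


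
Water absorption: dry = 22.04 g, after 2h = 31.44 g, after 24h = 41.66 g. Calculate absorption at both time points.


2h absorption = 42.6%
24h absorption = 89.0%


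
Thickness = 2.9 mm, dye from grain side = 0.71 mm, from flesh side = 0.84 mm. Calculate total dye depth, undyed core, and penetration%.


Total dyed = 1.55 mm
Undyed core = 1.35 mm
Penetration = 53.4%

Total dyed = 0.71 + 0.84 = 1.55 mm
Undyed core = 2.9 - 1.55 = 1.35 mm
Penetration = 1.55 / 2.9 x 100 = 53.4%


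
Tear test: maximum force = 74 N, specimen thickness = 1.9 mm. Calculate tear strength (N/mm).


Tear strength = force / thickness
Tear = 74 / 1.9 = 38.9 N/mm


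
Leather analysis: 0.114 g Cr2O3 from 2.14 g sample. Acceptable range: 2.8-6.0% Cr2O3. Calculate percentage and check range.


Cr2O3 = 5.33%
Within range: Yes

Cr2O3% = 0.114 / 2.14 x 100 = 5.33%
Acceptable range: 2.8 to 6.0%
Within range: Yes
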